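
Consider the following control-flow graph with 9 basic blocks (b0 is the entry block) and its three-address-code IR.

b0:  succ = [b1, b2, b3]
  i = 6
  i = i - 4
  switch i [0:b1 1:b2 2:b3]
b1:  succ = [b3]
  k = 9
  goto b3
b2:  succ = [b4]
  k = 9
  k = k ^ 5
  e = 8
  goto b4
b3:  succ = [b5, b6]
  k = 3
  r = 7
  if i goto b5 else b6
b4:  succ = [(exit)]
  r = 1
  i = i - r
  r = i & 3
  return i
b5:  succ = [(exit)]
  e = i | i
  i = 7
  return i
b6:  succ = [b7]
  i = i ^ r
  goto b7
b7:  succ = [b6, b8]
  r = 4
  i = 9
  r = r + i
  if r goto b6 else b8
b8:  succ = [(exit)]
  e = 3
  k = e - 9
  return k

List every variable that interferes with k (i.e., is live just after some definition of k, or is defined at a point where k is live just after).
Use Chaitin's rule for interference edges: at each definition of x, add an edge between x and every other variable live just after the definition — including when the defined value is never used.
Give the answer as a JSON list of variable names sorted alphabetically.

Block summaries:
  b0: {i} / ∅
  b1: {k} / ∅
  b2: {e,k} / ∅
  b3: {k,r} / {i}
  b4: {i,r} / {i}
  b5: {e,i} / {i}
  b6: {i} / {i,r}
  b7: {i,r} / ∅
  b8: {e,k} / ∅

Live sets:
  b0: in=∅ out={i}
  b1: in={i} out={i}
  b2: in={i} out={i}
  b3: in={i} out={i,r}
  b4: in={i} out=∅
  b5: in={i} out=∅
  b6: in={i,r} out=∅
  b7: in=∅ out={i,r}
  b8: in=∅ out=∅

Interfere edges:
  e: {i}
  i: {e,k,r}
  k: {i}
  r: {i}

N(k) = ["i"]

Answer: ["i"]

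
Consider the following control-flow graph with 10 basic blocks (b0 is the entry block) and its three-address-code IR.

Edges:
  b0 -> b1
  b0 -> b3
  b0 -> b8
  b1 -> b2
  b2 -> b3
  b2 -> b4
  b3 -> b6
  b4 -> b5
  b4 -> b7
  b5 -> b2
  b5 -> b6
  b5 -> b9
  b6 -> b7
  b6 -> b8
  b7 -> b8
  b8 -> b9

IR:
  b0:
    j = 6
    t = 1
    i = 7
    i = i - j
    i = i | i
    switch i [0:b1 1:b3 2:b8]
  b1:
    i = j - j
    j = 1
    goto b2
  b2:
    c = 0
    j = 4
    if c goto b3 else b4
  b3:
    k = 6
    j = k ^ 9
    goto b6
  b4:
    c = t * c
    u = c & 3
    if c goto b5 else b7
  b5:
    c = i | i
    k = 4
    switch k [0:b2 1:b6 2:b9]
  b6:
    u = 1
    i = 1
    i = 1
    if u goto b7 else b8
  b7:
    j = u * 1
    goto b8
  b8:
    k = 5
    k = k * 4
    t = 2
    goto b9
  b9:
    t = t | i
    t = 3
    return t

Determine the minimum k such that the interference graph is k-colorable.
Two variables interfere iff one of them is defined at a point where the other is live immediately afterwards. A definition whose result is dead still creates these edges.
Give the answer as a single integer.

Answer: 4

Analysis:
Per-block:
  b0: def={i,j,t} ue=∅
  b1: def={i,j} ue={j}
  b2: def={c,j} ue=∅
  b3: def={j,k} ue=∅
  b4: def={c,u} ue={c,t}
  b5: def={c,k} ue={i}
  b6: def={i,u} ue=∅
  b7: def={j} ue={u}
  b8: def={k,t} ue=∅
  b9: def={t} ue={i,t}

Liveness:
  b0 li=∅ lo={i,j,t}
  b1 li={j,t} lo={i,t}
  b2 li={i,t} lo={c,i,t}
  b3 li=∅ lo=∅
  b4 li={c,i,t} lo={i,t,u}
  b5 li={i,t} lo={i,t}
  b6 li=∅ lo={i,u}
  b7 li={i,u} lo={i}
  b8 li={i} lo={i,t}
  b9 li={i,t} lo=∅

Interfere edges:
  c: {i,j,t,u}
  i: {c,j,k,t,u}
  j: {c,i,t}
  k: {i,t}
  t: {c,i,j,k,u}
  u: {c,i,t}

Registers:
  clique {c,i,j,t} ⇒ need ≥ 4
  4-colouring: R0={i}  R1={t}  R2={c,k}  R3={j,u}
  χ = 4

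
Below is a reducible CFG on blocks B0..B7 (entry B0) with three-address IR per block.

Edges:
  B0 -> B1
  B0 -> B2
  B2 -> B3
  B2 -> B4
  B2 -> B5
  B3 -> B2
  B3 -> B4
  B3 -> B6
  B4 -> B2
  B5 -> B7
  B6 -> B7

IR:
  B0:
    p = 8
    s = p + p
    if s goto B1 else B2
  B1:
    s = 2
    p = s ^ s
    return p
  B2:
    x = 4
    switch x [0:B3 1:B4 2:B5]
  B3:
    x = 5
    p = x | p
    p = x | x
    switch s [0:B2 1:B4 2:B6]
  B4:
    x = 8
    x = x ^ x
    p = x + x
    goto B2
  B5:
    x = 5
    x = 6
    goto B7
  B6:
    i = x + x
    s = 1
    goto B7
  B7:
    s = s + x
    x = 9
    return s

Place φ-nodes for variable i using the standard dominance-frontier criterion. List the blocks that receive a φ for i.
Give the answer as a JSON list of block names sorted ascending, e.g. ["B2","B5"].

Answer: ["B7"]

Analysis:
idom tree: B1←B0 B2←B0 B3←B2 B4←B2 B5←B2 B6←B3 B7←B2
Join-block Dom:
  B2: preds {B0,B3,B4}: {B0} ∩ {B0,B2,B3} ∩ {B0,B2,B4} = {B0}; idom=B0
  B4: preds {B2,B3}: {B0,B2} ∩ {B0,B2,B3} = {B0,B2}; idom=B2
  B7: preds {B5,B6}: {B0,B2,B5} ∩ {B0,B2,B3,B6} = {B0,B2}; idom=B2

DF walk-up:
  join B2 pred B0: · stop@B0
  join B2 pred B3: B3→B2 stop@B0
  join B2 pred B4: B4→B2 stop@B0
  join B4 pred B2: · stop@B2
  join B4 pred B3: B3 stop@B2
  join B7 pred B5: B5 stop@B2
  join B7 pred B6: B6→B3 stop@B2
  B0 → ∅
  B1 → ∅
  B2 → {B2}
  B3 → {B2,B4,B7}
  B4 → {B2}
  B5 → {B7}
  B6 → {B7}
  B7 → ∅

φ for i: defs {B6}
  DF⁺ = {B7}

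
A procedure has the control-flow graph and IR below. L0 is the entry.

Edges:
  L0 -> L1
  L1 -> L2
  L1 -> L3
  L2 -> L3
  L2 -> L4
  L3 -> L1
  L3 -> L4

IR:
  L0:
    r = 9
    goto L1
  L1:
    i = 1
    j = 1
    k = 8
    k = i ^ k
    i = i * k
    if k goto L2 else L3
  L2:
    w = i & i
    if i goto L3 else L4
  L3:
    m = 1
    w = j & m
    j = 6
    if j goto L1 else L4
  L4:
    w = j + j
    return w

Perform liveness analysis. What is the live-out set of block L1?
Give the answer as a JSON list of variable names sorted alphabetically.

Answer: ["i", "j"]

Derivation:
Per-block:
  L0: def={r} ue=∅
  L1: def={i,j,k} ue=∅
  L2: def={w} ue={i}
  L3: def={j,m,w} ue={j}
  L4: def={w} ue={j}

Backward fixpoint:
  L0 li=∅ lo=∅
  L1 li=∅ lo={i,j}
  L2 li={i,j} lo={j}
  L3 li={j} lo={j}
  L4 li={j} lo=∅

live-out(L1) = ["i", "j"]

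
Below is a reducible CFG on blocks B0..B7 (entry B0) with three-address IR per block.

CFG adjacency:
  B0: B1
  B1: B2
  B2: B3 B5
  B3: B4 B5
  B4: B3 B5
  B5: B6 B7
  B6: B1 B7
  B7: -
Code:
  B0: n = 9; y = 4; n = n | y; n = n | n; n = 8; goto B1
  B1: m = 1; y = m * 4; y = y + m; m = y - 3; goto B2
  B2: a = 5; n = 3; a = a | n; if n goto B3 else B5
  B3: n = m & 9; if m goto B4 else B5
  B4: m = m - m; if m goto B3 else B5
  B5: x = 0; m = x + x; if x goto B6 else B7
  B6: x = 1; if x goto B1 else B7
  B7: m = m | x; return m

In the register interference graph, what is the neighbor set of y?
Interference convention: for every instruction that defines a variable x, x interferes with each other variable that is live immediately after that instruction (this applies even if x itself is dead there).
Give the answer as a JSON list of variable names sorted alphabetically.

def/use:
  B0: {n,y} / ∅
  B1: {m,y} / ∅
  B2: {a,n} / ∅
  B3: {n} / {m}
  B4: {m} / {m}
  B5: {m,x} / ∅
  B6: {x} / ∅
  B7: {m} / {m,x}

Backward fixpoint:
  live B0: ∅→∅
  live B1: ∅→{m}
  live B2: {m}→{m}
  live B3: {m}→{m}
  live B4: {m}→{m}
  live B5: ∅→{m,x}
  live B6: {m}→{m,x}
  live B7: {m,x}→∅

Interfere edges:
  a: {m,n}
  m: {a,n,x,y}
  n: {a,m,y}
  x: {m}
  y: {m,n}

N(y) = ["m", "n"]

Answer: ["m", "n"]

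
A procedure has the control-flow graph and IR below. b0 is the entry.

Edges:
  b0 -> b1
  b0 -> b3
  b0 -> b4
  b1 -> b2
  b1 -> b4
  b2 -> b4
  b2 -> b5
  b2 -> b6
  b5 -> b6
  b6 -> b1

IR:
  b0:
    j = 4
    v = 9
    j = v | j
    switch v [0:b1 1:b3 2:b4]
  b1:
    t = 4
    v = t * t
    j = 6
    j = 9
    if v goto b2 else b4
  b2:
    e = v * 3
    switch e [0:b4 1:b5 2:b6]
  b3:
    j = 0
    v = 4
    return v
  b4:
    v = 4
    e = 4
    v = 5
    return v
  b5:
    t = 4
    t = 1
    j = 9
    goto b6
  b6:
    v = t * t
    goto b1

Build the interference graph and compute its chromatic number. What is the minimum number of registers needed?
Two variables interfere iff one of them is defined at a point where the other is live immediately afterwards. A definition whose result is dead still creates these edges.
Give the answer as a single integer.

Answer: 3

Analysis:
def/use:
  b0: {j,v} / ∅
  b1: {j,t,v} / ∅
  b2: {e} / {v}
  b3: {j,v} / ∅
  b4: {e,v} / ∅
  b5: {j,t} / ∅
  b6: {v} / {t}

Live sets:
  live b0: ∅→∅
  live b1: ∅→{t,v}
  live b2: {t,v}→{t}
  live b3: ∅→∅
  live b4: ∅→∅
  live b5: ∅→{t}
  live b6: {t}→∅

Interfere edges:
  e↔{t}
  j↔{t,v}
  t↔{e,j,v}
  v↔{j,t}

Registers:
  {j,t,v} pairwise interfere (3-clique) ⇒ χ ≥ 3
  3-colouring: R0={t}  R1={e,j}  R2={v}
  χ = 3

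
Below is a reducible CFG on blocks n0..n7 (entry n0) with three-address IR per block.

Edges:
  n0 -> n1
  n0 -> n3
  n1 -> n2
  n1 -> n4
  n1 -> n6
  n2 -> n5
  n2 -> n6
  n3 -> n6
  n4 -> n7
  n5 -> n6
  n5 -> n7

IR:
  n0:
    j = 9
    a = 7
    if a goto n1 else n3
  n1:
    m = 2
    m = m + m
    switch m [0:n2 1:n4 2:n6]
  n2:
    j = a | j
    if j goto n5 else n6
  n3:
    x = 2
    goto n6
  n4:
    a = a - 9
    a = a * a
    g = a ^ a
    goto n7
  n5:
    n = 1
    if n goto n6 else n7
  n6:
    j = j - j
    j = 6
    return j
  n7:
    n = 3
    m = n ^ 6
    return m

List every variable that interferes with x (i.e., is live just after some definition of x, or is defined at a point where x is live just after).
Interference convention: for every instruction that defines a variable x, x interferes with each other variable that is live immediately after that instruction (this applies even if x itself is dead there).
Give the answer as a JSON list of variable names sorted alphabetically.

Answer: ["j"]

Working:
Block summaries:
  n0: def={a,j} ue=∅
  n1: def={m} ue=∅
  n2: def={j} ue={a,j}
  n3: def={x} ue=∅
  n4: def={a,g} ue={a}
  n5: def={n} ue=∅
  n6: def={j} ue={j}
  n7: def={m,n} ue=∅

Backward fixpoint:
  n0 li=∅ lo={a,j}
  n1 li={a,j} lo={a,j}
  n2 li={a,j} lo={j}
  n3 li={j} lo={j}
  n4 li={a} lo=∅
  n5 li={j} lo={j}
  n6 li={j} lo=∅
  n7 li=∅ lo=∅

Interfere edges:
  a: {j,m}
  g: ∅
  j: {a,m,n,x}
  m: {a,j}
  n: {j}
  x: {j}

N(x) = ["j"]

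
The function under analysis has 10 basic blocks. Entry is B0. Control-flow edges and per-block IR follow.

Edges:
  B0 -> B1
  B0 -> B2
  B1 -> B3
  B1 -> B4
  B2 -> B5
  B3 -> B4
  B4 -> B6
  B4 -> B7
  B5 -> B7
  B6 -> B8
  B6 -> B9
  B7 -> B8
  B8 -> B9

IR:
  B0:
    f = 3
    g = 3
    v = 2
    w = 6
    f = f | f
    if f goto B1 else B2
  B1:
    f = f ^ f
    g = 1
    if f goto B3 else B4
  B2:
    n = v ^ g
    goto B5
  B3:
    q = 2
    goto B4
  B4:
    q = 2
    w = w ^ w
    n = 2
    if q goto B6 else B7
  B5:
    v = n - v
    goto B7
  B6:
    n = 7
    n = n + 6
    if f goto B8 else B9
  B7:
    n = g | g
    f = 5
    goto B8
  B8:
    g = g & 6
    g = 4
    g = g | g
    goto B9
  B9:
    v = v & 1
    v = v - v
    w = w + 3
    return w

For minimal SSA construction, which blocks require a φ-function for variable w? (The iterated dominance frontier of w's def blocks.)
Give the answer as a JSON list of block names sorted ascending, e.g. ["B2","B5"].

idom tree: B1←B0 B2←B0 B3←B1 B4←B1 B5←B2 B6←B4 B7←B0 B8←B0 B9←B0
Dom∩ at merges:
  B4: preds {B1,B3}: {B0,B1} ∩ {B0,B1,B3} = {B0,B1}; idom=B1
  B7: preds {B4,B5}: {B0,B1,B4} ∩ {B0,B2,B5} = {B0}; idom=B0
  B8: preds {B6,B7}: {B0,B1,B4,B6} ∩ {B0,B7} = {B0}; idom=B0
  B9: preds {B6,B8}: {B0,B1,B4,B6} ∩ {B0,B8} = {B0}; idom=B0

Frontier:
  B4←B1: walk · to B1
  B4←B3: walk B3 to B1
  B7←B4: walk B4→B1 to B0
  B7←B5: walk B5→B2 to B0
  B8←B6: walk B6→B4→B1 to B0
  B8←B7: walk B7 to B0
  B9←B6: walk B6→B4→B1 to B0
  B9←B8: walk B8 to B0
  B0: DF=∅
  B1: DF={B7,B8,B9}
  B2: DF={B7}
  B3: DF={B4}
  B4: DF={B7,B8,B9}
  B5: DF={B7}
  B6: DF={B8,B9}
  B7: DF={B8}
  B8: DF={B9}
  B9: DF=∅

φ for w: defs {B0,B4,B9}
  DF⁺ = {B7,B8,B9}

Answer: ["B7", "B8", "B9"]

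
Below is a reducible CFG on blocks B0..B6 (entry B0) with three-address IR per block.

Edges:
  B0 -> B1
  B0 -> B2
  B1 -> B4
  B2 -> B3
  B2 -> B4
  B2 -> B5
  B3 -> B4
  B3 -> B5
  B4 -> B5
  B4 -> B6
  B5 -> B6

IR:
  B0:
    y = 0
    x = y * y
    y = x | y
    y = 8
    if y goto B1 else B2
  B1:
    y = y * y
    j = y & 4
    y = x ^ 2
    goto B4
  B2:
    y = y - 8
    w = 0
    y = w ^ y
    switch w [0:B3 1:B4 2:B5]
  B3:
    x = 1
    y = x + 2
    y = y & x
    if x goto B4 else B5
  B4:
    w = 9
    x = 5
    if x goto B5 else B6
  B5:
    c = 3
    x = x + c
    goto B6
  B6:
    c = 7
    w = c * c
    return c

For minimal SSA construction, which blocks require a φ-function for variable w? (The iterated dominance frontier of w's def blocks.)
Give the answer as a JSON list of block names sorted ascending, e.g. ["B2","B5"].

idom tree: B1←B0 B2←B0 B3←B2 B4←B0 B5←B0 B6←B0
Dom at joins:
  B4: preds {B1,B2,B3}: {B0,B1} ∩ {B0,B2} ∩ {B0,B2,B3} = {B0}; idom=B0
  B5: preds {B2,B3,B4}: {B0,B2} ∩ {B0,B2,B3} ∩ {B0,B4} = {B0}; idom=B0
  B6: preds {B4,B5}: {B0,B4} ∩ {B0,B5} = {B0}; idom=B0

Frontier:
  join B4 pred B1: B1 stop@B0
  join B4 pred B2: B2 stop@B0
  join B4 pred B3: B3→B2 stop@B0
  join B5 pred B2: B2 stop@B0
  join B5 pred B3: B3→B2 stop@B0
  join B5 pred B4: B4 stop@B0
  join B6 pred B4: B4 stop@B0
  join B6 pred B5: B5 stop@B0
  B0 → ∅
  B1 → {B4}
  B2 → {B4,B5}
  B3 → {B4,B5}
  B4 → {B5,B6}
  B5 → {B6}
  B6 → ∅

φ for w: defs {B2,B4,B6}
  DF⁺ = {B4,B5,B6}

Answer: ["B4", "B5", "B6"]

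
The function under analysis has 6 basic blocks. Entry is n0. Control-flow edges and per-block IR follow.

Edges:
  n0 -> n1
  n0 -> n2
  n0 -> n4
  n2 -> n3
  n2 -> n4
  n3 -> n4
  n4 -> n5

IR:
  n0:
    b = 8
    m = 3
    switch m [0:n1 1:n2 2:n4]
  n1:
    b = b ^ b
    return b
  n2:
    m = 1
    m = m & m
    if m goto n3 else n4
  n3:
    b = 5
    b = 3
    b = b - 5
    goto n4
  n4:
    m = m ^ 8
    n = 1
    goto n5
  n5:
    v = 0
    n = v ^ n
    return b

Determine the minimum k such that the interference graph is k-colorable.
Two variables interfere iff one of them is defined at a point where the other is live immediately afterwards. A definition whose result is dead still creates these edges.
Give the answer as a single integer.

Answer: 3

Working:
def/use:
  n0: def={b,m} ue=∅
  n1: def={b} ue={b}
  n2: def={m} ue=∅
  n3: def={b} ue=∅
  n4: def={m,n} ue={m}
  n5: def={n,v} ue={b,n}

Backward fixpoint:
  n0: in=∅ out={b,m}
  n1: in={b} out=∅
  n2: in={b} out={b,m}
  n3: in={m} out={b,m}
  n4: in={b,m} out={b,n}
  n5: in={b,n} out=∅

Conflict graph:
  b — {m,n,v}
  m — {b}
  n — {b,v}
  v — {b,n}

Colouring:
  {b,n,v} pairwise interfere (3-clique) ⇒ χ ≥ 3
  3-colouring: r0={b}  r1={m,n}  r2={v}
  χ = 3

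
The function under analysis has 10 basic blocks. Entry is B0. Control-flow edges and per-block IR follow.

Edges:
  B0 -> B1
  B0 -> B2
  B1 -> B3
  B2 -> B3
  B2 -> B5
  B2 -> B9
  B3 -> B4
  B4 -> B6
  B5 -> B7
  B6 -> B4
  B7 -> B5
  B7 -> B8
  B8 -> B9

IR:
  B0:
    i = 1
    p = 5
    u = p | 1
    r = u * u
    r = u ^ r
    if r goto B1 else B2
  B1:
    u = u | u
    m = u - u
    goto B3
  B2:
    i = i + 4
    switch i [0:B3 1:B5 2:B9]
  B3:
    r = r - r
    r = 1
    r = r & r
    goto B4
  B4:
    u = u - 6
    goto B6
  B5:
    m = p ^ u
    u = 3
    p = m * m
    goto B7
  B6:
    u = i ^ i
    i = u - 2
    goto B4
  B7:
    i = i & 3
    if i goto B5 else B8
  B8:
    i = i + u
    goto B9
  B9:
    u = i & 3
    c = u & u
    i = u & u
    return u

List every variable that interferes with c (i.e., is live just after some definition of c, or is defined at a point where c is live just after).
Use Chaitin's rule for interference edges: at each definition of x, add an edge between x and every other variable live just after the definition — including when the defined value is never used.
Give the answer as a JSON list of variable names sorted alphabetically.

Answer: ["u"]

Working:
def/use:
  B0: def={i,p,r,u} ue=∅
  B1: def={m,u} ue={u}
  B2: def={i} ue={i}
  B3: def={r} ue={r}
  B4: def={u} ue={u}
  B5: def={m,p,u} ue={p,u}
  B6: def={i,u} ue={i}
  B7: def={i} ue={i}
  B8: def={i} ue={i,u}
  B9: def={c,i,u} ue={i}

Liveness:
  B0 li=∅ lo={i,p,r,u}
  B1 li={i,r,u} lo={i,r,u}
  B2 li={i,p,r,u} lo={i,p,r,u}
  B3 li={i,r,u} lo={i,u}
  B4 li={i,u} lo={i}
  B5 li={i,p,u} lo={i,p,u}
  B6 li={i} lo={i,u}
  B7 li={i,p,u} lo={i,p,u}
  B8 li={i,u} lo={i}
  B9 li={i} lo=∅

Conflict graph:
  c↔{u}
  i↔{m,p,r,u}
  m↔{i,r,u}
  p↔{i,r,u}
  r↔{i,m,p,u}
  u↔{c,i,m,p,r}

N(c) = ["u"]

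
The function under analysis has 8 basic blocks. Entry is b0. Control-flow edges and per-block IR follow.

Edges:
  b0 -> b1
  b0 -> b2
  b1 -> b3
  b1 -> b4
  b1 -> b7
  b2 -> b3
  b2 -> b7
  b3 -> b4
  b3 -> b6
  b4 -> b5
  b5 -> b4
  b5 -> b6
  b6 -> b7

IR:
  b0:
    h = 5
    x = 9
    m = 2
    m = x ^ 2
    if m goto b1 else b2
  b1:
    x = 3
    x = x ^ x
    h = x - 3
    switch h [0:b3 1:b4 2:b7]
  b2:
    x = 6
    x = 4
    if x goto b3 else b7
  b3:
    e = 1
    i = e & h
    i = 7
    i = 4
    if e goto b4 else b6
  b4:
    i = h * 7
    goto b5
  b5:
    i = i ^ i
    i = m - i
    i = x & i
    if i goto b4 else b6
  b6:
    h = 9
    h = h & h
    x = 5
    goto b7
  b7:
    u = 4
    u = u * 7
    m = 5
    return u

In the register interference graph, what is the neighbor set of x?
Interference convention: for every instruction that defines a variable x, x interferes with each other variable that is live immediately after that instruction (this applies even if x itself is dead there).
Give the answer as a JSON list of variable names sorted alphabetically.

Answer: ["e", "h", "i", "m"]

Working:
Per-block:
  b0: def={h,m,x} ue=∅
  b1: def={h,x} ue=∅
  b2: def={x} ue=∅
  b3: def={e,i} ue={h}
  b4: def={i} ue={h}
  b5: def={i} ue={i,m,x}
  b6: def={h,x} ue=∅
  b7: def={m,u} ue=∅

Liveness:
  b0: in=∅ out={h,m}
  b1: in={m} out={h,m,x}
  b2: in={h,m} out={h,m,x}
  b3: in={h,m,x} out={h,m,x}
  b4: in={h,m,x} out={h,i,m,x}
  b5: in={h,i,m,x} out={h,m,x}
  b6: in=∅ out=∅
  b7: in=∅ out=∅

Interfere edges:
  e↔{h,i,m,x}
  h↔{e,i,m,x}
  i↔{e,h,m,x}
  m↔{e,h,i,u,x}
  u↔{m}
  x↔{e,h,i,m}

N(x) = ["e", "h", "i", "m"]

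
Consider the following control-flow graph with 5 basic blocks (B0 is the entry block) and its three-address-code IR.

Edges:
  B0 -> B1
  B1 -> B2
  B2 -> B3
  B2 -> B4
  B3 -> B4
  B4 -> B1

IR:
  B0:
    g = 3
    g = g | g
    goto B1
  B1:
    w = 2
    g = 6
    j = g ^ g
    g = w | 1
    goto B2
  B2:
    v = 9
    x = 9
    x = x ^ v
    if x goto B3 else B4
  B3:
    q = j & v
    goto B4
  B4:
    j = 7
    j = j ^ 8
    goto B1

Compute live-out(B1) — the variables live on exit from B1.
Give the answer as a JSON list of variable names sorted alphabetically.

Answer: ["j"]

Analysis:
Per-block:
  B0 def {g} use ∅
  B1 def {g,j,w} use ∅
  B2 def {v,x} use ∅
  B3 def {q} use {j,v}
  B4 def {j} use ∅

Liveness:
  B0: in=∅ out=∅
  B1: in=∅ out={j}
  B2: in={j} out={j,v}
  B3: in={j,v} out=∅
  B4: in=∅ out=∅

live-out(B1) = ["j"]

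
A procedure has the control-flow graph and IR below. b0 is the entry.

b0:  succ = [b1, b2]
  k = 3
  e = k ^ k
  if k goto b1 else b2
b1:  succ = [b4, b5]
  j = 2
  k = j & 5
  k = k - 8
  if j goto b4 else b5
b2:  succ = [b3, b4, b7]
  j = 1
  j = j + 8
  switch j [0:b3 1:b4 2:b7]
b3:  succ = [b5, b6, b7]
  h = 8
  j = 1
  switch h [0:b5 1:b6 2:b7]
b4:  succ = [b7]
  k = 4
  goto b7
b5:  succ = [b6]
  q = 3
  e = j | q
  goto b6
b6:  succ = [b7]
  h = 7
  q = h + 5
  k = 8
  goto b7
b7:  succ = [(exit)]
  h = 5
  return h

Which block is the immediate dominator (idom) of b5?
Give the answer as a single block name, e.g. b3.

idom tree: b1←b0 b2←b0 b3←b2 b4←b0 b5←b0 b6←b0 b7←b0
Dom at joins:
  b4: preds {b1,b2}: {b0,b1} ∩ {b0,b2} = {b0}; idom=b0
  b5: preds {b1,b3}: {b0,b1} ∩ {b0,b2,b3} = {b0}; idom=b0
  b6: preds {b3,b5}: {b0,b2,b3} ∩ {b0,b5} = {b0}; idom=b0
  b7: preds {b2,b3,b4,b6}: {b0,b2} ∩ {b0,b2,b3} ∩ {b0,b4} ∩ {b0,b6} = {b0}; idom=b0

idom(b5) = b0

Answer: b0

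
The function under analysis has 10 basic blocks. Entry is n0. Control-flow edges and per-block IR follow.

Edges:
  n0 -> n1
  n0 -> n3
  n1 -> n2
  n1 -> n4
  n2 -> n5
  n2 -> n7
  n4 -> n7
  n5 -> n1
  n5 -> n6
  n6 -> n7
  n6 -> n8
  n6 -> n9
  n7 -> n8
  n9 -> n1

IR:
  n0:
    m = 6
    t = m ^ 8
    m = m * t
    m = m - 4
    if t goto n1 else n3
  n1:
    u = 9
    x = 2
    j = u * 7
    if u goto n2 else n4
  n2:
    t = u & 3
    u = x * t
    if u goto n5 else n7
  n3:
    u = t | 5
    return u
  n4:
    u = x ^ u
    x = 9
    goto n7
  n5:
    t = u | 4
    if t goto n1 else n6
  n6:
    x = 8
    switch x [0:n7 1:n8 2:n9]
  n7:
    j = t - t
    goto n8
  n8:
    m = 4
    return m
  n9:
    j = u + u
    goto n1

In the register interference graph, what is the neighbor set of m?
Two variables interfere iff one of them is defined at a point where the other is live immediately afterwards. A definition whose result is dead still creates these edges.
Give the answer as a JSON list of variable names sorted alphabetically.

Block summaries:
  n0: {m,t} / ∅
  n1: {j,u,x} / ∅
  n2: {t,u} / {u,x}
  n3: {u} / {t}
  n4: {u,x} / {u,x}
  n5: {t} / {u}
  n6: {x} / ∅
  n7: {j} / {t}
  n8: {m} / ∅
  n9: {j} / {u}

Live sets:
  n0: in=∅ out={t}
  n1: in={t} out={t,u,x}
  n2: in={u,x} out={t,u}
  n3: in={t} out=∅
  n4: in={t,u,x} out={t}
  n5: in={u} out={t,u}
  n6: in={t,u} out={t,u}
  n7: in={t} out=∅
  n8: in=∅ out=∅
  n9: in={t,u} out={t}

Interfere edges:
  j↔{t,u,x}
  m↔{t}
  t↔{j,m,u,x}
  u↔{j,t,x}
  x↔{j,t,u}

N(m) = ["t"]

Answer: ["t"]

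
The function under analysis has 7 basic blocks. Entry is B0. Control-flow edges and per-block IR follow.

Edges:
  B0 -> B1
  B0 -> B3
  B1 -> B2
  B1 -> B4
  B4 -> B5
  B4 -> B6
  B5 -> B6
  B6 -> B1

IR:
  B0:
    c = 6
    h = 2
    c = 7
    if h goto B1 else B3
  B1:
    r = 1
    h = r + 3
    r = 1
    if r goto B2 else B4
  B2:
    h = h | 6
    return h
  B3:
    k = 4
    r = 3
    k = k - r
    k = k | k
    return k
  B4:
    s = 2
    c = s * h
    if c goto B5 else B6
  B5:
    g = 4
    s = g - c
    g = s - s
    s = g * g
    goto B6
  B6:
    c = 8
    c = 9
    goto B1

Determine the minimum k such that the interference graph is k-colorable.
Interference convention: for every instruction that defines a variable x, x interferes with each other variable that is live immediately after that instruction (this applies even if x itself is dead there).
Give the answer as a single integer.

Answer: 2

Analysis:
Per-block:
  B0: def={c,h} ue=∅
  B1: def={h,r} ue=∅
  B2: def={h} ue={h}
  B3: def={k,r} ue=∅
  B4: def={c,s} ue={h}
  B5: def={g,s} ue={c}
  B6: def={c} ue=∅

Liveness:
  B0 li=∅ lo=∅
  B1 li=∅ lo={h}
  B2 li={h} lo=∅
  B3 li=∅ lo=∅
  B4 li={h} lo={c}
  B5 li={c} lo=∅
  B6 li=∅ lo=∅

Conflict graph:
  c↔{g,h}
  g↔{c}
  h↔{c,r,s}
  k↔{r}
  r↔{h,k}
  s↔{h}

Chromatic number:
  clique {c,g} ⇒ need ≥ 2
  2-colouring: c0={g,h,k}  c1={c,r,s}
  χ = 2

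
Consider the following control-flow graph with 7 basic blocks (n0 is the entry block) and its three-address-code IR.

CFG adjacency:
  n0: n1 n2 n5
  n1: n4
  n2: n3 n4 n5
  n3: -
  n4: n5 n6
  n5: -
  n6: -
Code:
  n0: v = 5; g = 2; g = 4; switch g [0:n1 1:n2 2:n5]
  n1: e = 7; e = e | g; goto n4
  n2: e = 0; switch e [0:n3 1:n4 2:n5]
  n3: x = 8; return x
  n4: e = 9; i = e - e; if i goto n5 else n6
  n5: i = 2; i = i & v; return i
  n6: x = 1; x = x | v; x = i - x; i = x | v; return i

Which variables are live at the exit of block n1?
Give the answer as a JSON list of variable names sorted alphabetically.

Answer: ["v"]

Analysis:
def/use:
  n0 def {g,v} use ∅
  n1 def {e} use {g}
  n2 def {e} use ∅
  n3 def {x} use ∅
  n4 def {e,i} use ∅
  n5 def {i} use {v}
  n6 def {i,x} use {i,v}

Liveness:
  n0: in=∅ out={g,v}
  n1: in={g,v} out={v}
  n2: in={v} out={v}
  n3: in=∅ out=∅
  n4: in={v} out={i,v}
  n5: in={v} out=∅
  n6: in={i,v} out=∅

live-out(n1) = ["v"]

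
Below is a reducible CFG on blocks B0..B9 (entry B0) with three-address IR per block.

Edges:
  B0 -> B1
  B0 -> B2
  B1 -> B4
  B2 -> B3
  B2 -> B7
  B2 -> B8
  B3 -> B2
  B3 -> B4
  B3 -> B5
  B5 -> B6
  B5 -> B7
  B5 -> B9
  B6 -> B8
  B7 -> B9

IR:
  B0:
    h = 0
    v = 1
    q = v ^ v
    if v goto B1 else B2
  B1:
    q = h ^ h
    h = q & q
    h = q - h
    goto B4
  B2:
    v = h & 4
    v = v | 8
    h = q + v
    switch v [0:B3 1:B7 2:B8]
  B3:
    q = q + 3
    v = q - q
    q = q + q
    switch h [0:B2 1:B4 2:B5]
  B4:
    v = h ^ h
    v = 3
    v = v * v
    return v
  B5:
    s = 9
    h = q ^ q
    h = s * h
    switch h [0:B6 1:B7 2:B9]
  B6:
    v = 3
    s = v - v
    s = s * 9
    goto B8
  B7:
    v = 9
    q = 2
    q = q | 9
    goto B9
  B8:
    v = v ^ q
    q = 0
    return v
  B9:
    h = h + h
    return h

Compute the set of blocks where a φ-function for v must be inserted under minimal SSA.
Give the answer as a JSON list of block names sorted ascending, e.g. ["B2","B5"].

Answer: ["B2", "B4", "B7", "B8", "B9"]

Analysis:
idom tree: B1←B0 B2←B0 B3←B2 B4←B0 B5←B3 B6←B5 B7←B2 B8←B2 B9←B2
Dom∩ at merges:
  B2: preds {B0,B3}: {B0} ∩ {B0,B2,B3} = {B0}; idom=B0
  B4: preds {B1,B3}: {B0,B1} ∩ {B0,B2,B3} = {B0}; idom=B0
  B7: preds {B2,B5}: {B0,B2} ∩ {B0,B2,B3,B5} = {B0,B2}; idom=B2
  B8: preds {B2,B6}: {B0,B2} ∩ {B0,B2,B3,B5,B6} = {B0,B2}; idom=B2
  B9: preds {B5,B7}: {B0,B2,B3,B5} ∩ {B0,B2,B7} = {B0,B2}; idom=B2

DF derivation:
  B2←B0: walk · to B0
  B2←B3: walk B3→B2 to B0
  B4←B1: walk B1 to B0
  B4←B3: walk B3→B2 to B0
  B7←B2: walk · to B2
  B7←B5: walk B5→B3 to B2
  B8←B2: walk · to B2
  B8←B6: walk B6→B5→B3 to B2
  B9←B5: walk B5→B3 to B2
  B9←B7: walk B7 to B2
  B0: DF=∅
  B1: DF={B4}
  B2: DF={B2,B4}
  B3: DF={B2,B4,B7,B8,B9}
  B4: DF=∅
  B5: DF={B7,B8,B9}
  B6: DF={B8}
  B7: DF={B9}
  B8: DF=∅
  B9: DF=∅

φ for v: defs {B0,B2,B3,B4,B6,B7,B8}
  DF⁺ = {B2,B4,B7,B8,B9}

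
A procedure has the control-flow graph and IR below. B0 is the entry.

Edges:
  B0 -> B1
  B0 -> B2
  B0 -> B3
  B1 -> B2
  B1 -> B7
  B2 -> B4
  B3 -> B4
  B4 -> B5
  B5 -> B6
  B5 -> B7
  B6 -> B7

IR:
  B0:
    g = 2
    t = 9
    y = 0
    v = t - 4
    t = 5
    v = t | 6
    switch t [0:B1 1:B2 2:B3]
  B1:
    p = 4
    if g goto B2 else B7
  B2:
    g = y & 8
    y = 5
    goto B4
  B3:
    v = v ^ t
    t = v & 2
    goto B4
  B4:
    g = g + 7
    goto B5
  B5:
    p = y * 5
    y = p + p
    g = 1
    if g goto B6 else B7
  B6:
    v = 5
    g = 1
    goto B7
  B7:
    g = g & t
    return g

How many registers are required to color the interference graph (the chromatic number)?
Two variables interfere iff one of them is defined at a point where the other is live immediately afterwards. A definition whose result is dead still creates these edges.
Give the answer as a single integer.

Per-block:
  B0 def {g,t,v,y} use ∅
  B1 def {p} use {g}
  B2 def {g,y} use {y}
  B3 def {t,v} use {t,v}
  B4 def {g} use {g}
  B5 def {g,p,y} use {y}
  B6 def {g,v} use ∅
  B7 def {g} use {g,t}

Backward fixpoint:
  live B0: ∅→{g,t,v,y}
  live B1: {g,t,y}→{g,t,y}
  live B2: {t,y}→{g,t,y}
  live B3: {g,t,v,y}→{g,t,y}
  live B4: {g,t,y}→{t,y}
  live B5: {t,y}→{g,t}
  live B6: {t}→{g,t}
  live B7: {g,t}→∅

Interference:
  g↔{p,t,v,y}
  p↔{g,t,y}
  t↔{g,p,v,y}
  v↔{g,t,y}
  y↔{g,p,t,v}

Registers:
  lower bound: {g,p,t,y} mutually conflict ⇒ χ ≥ 4
  4-colouring: r0={g}  r1={t}  r2={y}  r3={p,v}
  χ = 4

Answer: 4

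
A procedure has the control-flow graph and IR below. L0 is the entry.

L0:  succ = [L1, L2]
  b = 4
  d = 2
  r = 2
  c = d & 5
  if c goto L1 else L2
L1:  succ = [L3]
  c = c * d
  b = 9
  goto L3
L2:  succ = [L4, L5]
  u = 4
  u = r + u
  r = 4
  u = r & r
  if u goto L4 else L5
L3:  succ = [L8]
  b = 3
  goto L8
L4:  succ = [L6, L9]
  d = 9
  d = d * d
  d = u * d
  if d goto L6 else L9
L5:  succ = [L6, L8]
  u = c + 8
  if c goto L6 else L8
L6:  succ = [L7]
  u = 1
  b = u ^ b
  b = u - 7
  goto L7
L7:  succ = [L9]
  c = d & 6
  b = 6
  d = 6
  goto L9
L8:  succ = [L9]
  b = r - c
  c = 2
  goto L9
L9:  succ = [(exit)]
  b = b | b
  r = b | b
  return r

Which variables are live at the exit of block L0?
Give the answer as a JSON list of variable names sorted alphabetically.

Answer: ["b", "c", "d", "r"]

Analysis:
def/use:
  L0: def={b,c,d,r} ue=∅
  L1: def={b,c} ue={c,d}
  L2: def={r,u} ue={r}
  L3: def={b} ue=∅
  L4: def={d} ue={u}
  L5: def={u} ue={c}
  L6: def={b,u} ue={b}
  L7: def={b,c,d} ue={d}
  L8: def={b,c} ue={c,r}
  L9: def={b,r} ue={b}

Liveness:
  L0 li=∅ lo={b,c,d,r}
  L1 li={c,d,r} lo={c,r}
  L2 li={b,c,d,r} lo={b,c,d,r,u}
  L3 li={c,r} lo={c,r}
  L4 li={b,u} lo={b,d}
  L5 li={b,c,d,r} lo={b,c,d,r}
  L6 li={b,d} lo={d}
  L7 li={d} lo={b}
  L8 li={c,r} lo={b}
  L9 li={b} lo=∅

live-out(L0) = ["b", "c", "d", "r"]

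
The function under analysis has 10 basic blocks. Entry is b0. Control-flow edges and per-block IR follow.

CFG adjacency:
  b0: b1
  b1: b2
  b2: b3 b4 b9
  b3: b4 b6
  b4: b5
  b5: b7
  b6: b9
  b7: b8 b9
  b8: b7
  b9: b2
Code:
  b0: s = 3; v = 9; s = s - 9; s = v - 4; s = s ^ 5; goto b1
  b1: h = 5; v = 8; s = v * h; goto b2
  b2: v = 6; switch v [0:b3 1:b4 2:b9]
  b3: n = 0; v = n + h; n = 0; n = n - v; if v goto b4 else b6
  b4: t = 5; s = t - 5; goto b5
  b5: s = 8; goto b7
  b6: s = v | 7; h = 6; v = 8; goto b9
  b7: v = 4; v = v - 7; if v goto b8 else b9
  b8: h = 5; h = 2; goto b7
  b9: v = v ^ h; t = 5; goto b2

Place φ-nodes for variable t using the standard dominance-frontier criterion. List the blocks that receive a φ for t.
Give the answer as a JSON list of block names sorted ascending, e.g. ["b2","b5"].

idom tree: b1←b0 b2←b1 b3←b2 b4←b2 b5←b4 b6←b3 b7←b5 b8←b7 b9←b2
Join-block Dom:
  b2: preds {b1,b9}: {b0,b1} ∩ {b0,b1,b2,b9} = {b0,b1}; idom=b1
  b4: preds {b2,b3}: {b0,b1,b2} ∩ {b0,b1,b2,b3} = {b0,b1,b2}; idom=b2
  b7: preds {b5,b8}: {b0,b1,b2,b4,b5} ∩ {b0,b1,b2,b4,b5,b7,b8} = {b0,b1,b2,b4,b5}; idom=b5
  b9: preds {b2,b6,b7}: {b0,b1,b2} ∩ {b0,b1,b2,b3,b6} ∩ {b0,b1,b2,b4,b5,b7} = {b0,b1,b2}; idom=b2

DF walk-up:
  join b2 pred b1: · stop@b1
  join b2 pred b9: b9→b2 stop@b1
  join b4 pred b2: · stop@b2
  join b4 pred b3: b3 stop@b2
  join b7 pred b5: · stop@b5
  join b7 pred b8: b8→b7 stop@b5
  join b9 pred b2: · stop@b2
  join b9 pred b6: b6→b3 stop@b2
  join b9 pred b7: b7→b5→b4 stop@b2
  b0: DF=∅
  b1: DF=∅
  b2: DF={b2}
  b3: DF={b4,b9}
  b4: DF={b9}
  b5: DF={b9}
  b6: DF={b9}
  b7: DF={b7,b9}
  b8: DF={b7}
  b9: DF={b2}

φ for t: defs {b4,b9}
  DF⁺ = {b2,b9}

Answer: ["b2", "b9"]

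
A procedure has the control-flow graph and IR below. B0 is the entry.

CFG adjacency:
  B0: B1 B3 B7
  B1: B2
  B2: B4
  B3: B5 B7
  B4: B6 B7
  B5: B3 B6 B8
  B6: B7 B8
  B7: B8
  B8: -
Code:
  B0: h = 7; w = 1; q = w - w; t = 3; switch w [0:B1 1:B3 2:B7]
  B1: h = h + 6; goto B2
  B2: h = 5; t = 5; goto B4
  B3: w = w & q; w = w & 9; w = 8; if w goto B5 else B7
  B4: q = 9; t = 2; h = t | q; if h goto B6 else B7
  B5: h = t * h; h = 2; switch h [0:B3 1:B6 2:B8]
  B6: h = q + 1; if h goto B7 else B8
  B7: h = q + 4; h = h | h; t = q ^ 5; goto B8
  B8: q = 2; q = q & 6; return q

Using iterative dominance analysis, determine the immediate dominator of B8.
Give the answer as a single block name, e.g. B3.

idom tree: B1←B0 B2←B1 B3←B0 B4←B2 B5←B3 B6←B0 B7←B0 B8←B0
Dom∩ at merges:
  B3: preds {B0,B5}: {B0} ∩ {B0,B3,B5} = {B0}; idom=B0
  B6: preds {B4,B5}: {B0,B1,B2,B4} ∩ {B0,B3,B5} = {B0}; idom=B0
  B7: preds {B0,B3,B4,B6}: {B0} ∩ {B0,B3} ∩ {B0,B1,B2,B4} ∩ {B0,B6} = {B0}; idom=B0
  B8: preds {B5,B6,B7}: {B0,B3,B5} ∩ {B0,B6} ∩ {B0,B7} = {B0}; idom=B0

idom(B8) = B0

Answer: B0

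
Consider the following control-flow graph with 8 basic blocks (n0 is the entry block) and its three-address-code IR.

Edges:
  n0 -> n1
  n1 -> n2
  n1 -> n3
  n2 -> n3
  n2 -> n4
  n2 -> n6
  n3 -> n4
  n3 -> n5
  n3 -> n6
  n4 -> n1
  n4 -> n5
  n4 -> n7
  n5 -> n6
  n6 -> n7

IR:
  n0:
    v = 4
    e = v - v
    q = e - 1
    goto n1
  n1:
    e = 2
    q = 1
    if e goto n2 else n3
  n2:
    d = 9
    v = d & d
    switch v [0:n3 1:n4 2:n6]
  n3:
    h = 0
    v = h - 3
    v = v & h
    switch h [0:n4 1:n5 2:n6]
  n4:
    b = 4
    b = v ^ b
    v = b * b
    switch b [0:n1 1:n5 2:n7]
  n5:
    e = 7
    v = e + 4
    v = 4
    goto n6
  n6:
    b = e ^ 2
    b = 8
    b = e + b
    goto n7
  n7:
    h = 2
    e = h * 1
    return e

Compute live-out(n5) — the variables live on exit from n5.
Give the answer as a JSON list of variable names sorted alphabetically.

def/use:
  n0 def {e,q,v} use ∅
  n1 def {e,q} use ∅
  n2 def {d,v} use ∅
  n3 def {h,v} use ∅
  n4 def {b,v} use {v}
  n5 def {e,v} use ∅
  n6 def {b} use {e}
  n7 def {e,h} use ∅

Live sets:
  live n0: ∅→∅
  live n1: ∅→{e}
  live n2: {e}→{e,v}
  live n3: {e}→{e,v}
  live n4: {v}→∅
  live n5: ∅→{e}
  live n6: {e}→∅
  live n7: ∅→∅

live-out(n5) = ["e"]

Answer: ["e"]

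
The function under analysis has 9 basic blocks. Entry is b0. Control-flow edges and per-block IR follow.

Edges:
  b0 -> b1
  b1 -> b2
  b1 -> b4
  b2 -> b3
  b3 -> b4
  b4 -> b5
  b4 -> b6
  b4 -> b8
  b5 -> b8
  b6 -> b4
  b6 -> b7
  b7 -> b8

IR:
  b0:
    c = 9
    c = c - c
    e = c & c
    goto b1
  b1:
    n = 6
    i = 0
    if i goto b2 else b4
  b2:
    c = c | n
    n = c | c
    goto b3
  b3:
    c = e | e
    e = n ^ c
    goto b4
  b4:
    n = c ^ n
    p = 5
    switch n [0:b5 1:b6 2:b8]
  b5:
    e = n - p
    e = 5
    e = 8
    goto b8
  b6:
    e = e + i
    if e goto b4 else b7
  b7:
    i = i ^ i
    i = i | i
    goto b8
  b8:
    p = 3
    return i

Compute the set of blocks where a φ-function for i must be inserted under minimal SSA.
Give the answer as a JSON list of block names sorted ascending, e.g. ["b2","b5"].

idom tree: b1←b0 b2←b1 b3←b2 b4←b1 b5←b4 b6←b4 b7←b6 b8←b4
Dom at joins:
  b4: preds {b1,b3,b6}: {b0,b1} ∩ {b0,b1,b2,b3} ∩ {b0,b1,b4,b6} = {b0,b1}; idom=b1
  b8: preds {b4,b5,b7}: {b0,b1,b4} ∩ {b0,b1,b4,b5} ∩ {b0,b1,b4,b6,b7} = {b0,b1,b4}; idom=b4

DF derivation:
  join b4 pred b1: · stop@b1
  join b4 pred b3: b3→b2 stop@b1
  join b4 pred b6: b6→b4 stop@b1
  join b8 pred b4: · stop@b4
  join b8 pred b5: b5 stop@b4
  join b8 pred b7: b7→b6 stop@b4
  b0: DF=∅
  b1: DF=∅
  b2: DF={b4}
  b3: DF={b4}
  b4: DF={b4}
  b5: DF={b8}
  b6: DF={b4,b8}
  b7: DF={b8}
  b8: DF=∅

φ for i: defs {b1,b7}
  DF⁺ = {b8}

Answer: ["b8"]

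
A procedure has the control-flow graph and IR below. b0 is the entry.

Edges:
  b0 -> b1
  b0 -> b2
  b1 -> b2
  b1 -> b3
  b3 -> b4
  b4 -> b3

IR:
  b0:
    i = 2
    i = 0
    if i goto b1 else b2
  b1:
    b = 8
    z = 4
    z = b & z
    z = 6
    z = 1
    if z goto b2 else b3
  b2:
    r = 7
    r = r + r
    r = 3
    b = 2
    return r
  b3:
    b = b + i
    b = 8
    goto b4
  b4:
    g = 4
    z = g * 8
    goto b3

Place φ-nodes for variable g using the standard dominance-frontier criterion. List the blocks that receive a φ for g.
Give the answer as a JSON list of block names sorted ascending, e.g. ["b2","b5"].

Answer: ["b3"]

Derivation:
idom tree: b1←b0 b2←b0 b3←b1 b4←b3
Join-block Dom:
  b2: preds {b0,b1}: {b0} ∩ {b0,b1} = {b0}; idom=b0
  b3: preds {b1,b4}: {b0,b1} ∩ {b0,b1,b3,b4} = {b0,b1}; idom=b1

Frontier:
  join b2 pred b0: · stop@b0
  join b2 pred b1: b1 stop@b0
  join b3 pred b1: · stop@b1
  join b3 pred b4: b4→b3 stop@b1
  b0 → ∅
  b1 → {b2}
  b2 → ∅
  b3 → {b3}
  b4 → {b3}

φ for g: defs {b4}
  DF⁺ = {b3}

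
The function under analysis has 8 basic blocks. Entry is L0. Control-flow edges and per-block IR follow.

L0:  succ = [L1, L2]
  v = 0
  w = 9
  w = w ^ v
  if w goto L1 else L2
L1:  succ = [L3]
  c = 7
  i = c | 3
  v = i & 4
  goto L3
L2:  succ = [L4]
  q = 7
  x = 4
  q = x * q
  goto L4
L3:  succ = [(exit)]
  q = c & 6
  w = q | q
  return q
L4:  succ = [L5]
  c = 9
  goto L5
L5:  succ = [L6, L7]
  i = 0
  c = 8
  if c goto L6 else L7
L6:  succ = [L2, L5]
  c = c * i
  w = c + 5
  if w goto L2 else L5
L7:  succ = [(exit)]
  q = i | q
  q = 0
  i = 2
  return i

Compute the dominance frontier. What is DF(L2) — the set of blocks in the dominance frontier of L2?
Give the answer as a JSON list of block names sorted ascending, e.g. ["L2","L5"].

idom tree: L1←L0 L2←L0 L3←L1 L4←L2 L5←L4 L6←L5 L7←L5
Join-block Dom:
  L2: preds {L0,L6}: {L0} ∩ {L0,L2,L4,L5,L6} = {L0}; idom=L0
  L5: preds {L4,L6}: {L0,L2,L4} ∩ {L0,L2,L4,L5,L6} = {L0,L2,L4}; idom=L4

Frontier:
  join L2 pred L0: · stop@L0
  join L2 pred L6: L6→L5→L4→L2 stop@L0
  join L5 pred L4: · stop@L4
  join L5 pred L6: L6→L5 stop@L4
  L0 → ∅
  L1 → ∅
  L2 → {L2}
  L3 → ∅
  L4 → {L2}
  L5 → {L2,L5}
  L6 → {L2,L5}
  L7 → ∅

DF(L2) = ["L2"]

Answer: ["L2"]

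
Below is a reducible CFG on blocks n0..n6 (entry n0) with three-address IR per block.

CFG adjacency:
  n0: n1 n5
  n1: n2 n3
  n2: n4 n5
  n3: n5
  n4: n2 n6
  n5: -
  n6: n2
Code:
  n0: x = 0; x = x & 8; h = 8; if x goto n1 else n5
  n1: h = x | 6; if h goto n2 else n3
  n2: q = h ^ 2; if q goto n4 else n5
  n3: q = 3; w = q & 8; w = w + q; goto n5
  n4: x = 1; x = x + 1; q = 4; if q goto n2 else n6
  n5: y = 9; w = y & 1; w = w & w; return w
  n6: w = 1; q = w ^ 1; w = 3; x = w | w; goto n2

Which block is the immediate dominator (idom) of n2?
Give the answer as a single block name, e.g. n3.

Answer: n1

Working:
idom tree: n1←n0 n2←n1 n3←n1 n4←n2 n5←n0 n6←n4
Join-block Dom:
  n2: preds {n1,n4,n6}: {n0,n1} ∩ {n0,n1,n2,n4} ∩ {n0,n1,n2,n4,n6} = {n0,n1}; idom=n1
  n5: preds {n0,n2,n3}: {n0} ∩ {n0,n1,n2} ∩ {n0,n1,n3} = {n0}; idom=n0

idom(n2) = n1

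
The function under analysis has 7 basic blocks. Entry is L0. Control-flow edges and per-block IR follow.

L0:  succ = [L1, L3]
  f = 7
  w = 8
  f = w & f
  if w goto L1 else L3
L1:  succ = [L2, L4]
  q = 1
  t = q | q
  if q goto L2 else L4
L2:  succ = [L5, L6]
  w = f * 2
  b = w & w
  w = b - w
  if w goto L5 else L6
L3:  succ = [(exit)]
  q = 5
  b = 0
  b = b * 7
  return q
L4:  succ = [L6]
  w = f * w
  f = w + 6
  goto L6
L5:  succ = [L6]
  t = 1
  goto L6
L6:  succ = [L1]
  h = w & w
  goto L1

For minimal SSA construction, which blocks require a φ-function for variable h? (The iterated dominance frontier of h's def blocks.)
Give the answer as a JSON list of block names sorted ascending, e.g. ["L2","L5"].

idom tree: L1←L0 L2←L1 L3←L0 L4←L1 L5←L2 L6←L1
Dom at joins:
  L1: preds {L0,L6}: {L0} ∩ {L0,L1,L6} = {L0}; idom=L0
  L6: preds {L2,L4,L5}: {L0,L1,L2} ∩ {L0,L1,L4} ∩ {L0,L1,L2,L5} = {L0,L1}; idom=L1

DF derivation:
  join L1 pred L0: · stop@L0
  join L1 pred L6: L6→L1 stop@L0
  join L6 pred L2: L2 stop@L1
  join L6 pred L4: L4 stop@L1
  join L6 pred L5: L5→L2 stop@L1
  L0 → ∅
  L1 → {L1}
  L2 → {L6}
  L3 → ∅
  L4 → {L6}
  L5 → {L6}
  L6 → {L1}

φ for h: defs {L6}
  DF⁺ = {L1}

Answer: ["L1"]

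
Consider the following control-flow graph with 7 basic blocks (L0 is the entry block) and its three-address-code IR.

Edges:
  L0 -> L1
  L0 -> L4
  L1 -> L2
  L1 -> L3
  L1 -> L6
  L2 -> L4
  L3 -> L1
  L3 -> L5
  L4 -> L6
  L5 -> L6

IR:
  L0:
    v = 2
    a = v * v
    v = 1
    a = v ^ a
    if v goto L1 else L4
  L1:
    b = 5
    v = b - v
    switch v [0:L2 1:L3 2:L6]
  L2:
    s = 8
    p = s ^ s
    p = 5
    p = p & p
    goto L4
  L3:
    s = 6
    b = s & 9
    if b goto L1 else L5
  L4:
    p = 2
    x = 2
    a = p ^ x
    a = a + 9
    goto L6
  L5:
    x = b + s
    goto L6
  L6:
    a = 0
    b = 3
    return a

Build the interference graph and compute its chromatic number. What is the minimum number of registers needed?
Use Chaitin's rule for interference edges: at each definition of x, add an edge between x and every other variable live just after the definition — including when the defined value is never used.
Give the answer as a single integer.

Answer: 3

Analysis:
def/use:
  L0: def={a,v} ue=∅
  L1: def={b,v} ue={v}
  L2: def={p,s} ue=∅
  L3: def={b,s} ue=∅
  L4: def={a,p,x} ue=∅
  L5: def={x} ue={b,s}
  L6: def={a,b} ue=∅

Live sets:
  live L0: ∅→{v}
  live L1: {v}→{v}
  live L2: ∅→∅
  live L3: {v}→{b,s,v}
  live L4: ∅→∅
  live L5: {b,s}→∅
  live L6: ∅→∅

Interference:
  a: {b,v}
  b: {a,s,v}
  p: {x}
  s: {b,v}
  v: {a,b,s}
  x: {p}

Chromatic number:
  {a,b,v} pairwise interfere (3-clique) ⇒ χ ≥ 3
  assign a→c2 b→c0 p→c0 s→c2 v→c1 x→c1 — no edge inside a register ⇒ χ ≤ 3
  χ = 3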